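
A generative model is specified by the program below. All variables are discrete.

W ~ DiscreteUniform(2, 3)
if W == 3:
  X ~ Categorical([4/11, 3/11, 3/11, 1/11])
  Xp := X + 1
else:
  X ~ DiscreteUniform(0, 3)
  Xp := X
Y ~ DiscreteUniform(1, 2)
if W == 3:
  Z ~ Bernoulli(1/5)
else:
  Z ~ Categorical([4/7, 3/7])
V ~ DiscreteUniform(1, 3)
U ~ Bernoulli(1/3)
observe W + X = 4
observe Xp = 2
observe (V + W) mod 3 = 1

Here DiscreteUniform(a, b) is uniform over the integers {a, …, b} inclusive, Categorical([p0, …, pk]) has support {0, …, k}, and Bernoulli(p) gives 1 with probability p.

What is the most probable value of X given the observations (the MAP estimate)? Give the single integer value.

argmax_v P(X = v | obs) = 1

Enumerate traces; 16 have nonzero weight after conditioning:
  (W=2, X=2, Y=1, Z=0, V=2, U=0) weight 1/126
  (W=2, X=2, Y=1, Z=0, V=2, U=1) weight 1/252
  (W=2, X=2, Y=1, Z=1, V=2, U=0) weight 1/168
  (W=2, X=2, Y=1, Z=1, V=2, U=1) weight 1/336
  (W=2, X=2, Y=2, Z=0, V=2, U=0) weight 1/126
  (W=2, X=2, Y=2, Z=0, V=2, U=1) weight 1/252
  (W=2, X=2, Y=2, Z=1, V=2, U=0) weight 1/168
  (W=2, X=2, Y=2, Z=1, V=2, U=1) weight 1/336
  (W=3, X=1, Y=1, Z=0, V=1, U=0) weight 2/165
  … 7 more
Group by X:
  weight(X=1) = 1/22
  weight(X=2) = 1/24
Total weight = 1/22 + 1/24 = 23/264
P(X=1 | obs) = 1/22 / 23/264 = 12/23
P(X=2 | obs) = 1/24 / 23/264 = 11/23
argmax = 1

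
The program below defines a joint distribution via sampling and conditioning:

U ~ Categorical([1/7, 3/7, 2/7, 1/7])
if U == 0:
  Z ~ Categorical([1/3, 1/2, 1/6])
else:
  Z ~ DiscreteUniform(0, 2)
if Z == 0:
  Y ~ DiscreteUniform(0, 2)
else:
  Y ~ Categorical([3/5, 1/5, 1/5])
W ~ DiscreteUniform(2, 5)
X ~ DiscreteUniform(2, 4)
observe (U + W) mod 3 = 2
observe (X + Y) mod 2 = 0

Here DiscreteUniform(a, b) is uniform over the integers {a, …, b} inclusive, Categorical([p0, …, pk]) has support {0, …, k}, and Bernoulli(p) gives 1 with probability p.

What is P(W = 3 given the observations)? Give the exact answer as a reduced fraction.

P(W = 3 | obs) = 2/9

Enumerate traces; 90 have nonzero weight after conditioning:
  (U=0, Z=0, Y=0, W=2, X=2) weight 1/756
  (U=0, Z=0, Y=0, W=2, X=4) weight 1/756
  (U=0, Z=0, Y=0, W=5, X=2) weight 1/756
  (U=0, Z=0, Y=0, W=5, X=4) weight 1/756
  (U=0, Z=0, Y=1, W=2, X=3) weight 1/756
  (U=0, Z=0, Y=1, W=5, X=3) weight 1/756
  (U=0, Z=0, Y=2, W=2, X=2) weight 1/756
  (U=0, Z=0, Y=2, W=2, X=4) weight 1/756
  (U=1, Z=0, Y=0, W=4, X=2) weight 1/252
  (U=2, Z=0, Y=0, W=3, X=2) weight 1/378
  … 80 more
Group by W:
  weight(W=2) = 79/1890
  weight(W=3) = 79/1890
  weight(W=4) = 79/1260
  weight(W=5) = 79/1890
Total weight = 79/1890 + 79/1890 + 79/1260 + 79/1890 = 79/420
P(W=2 | obs) = 79/1890 / 79/420 = 2/9
P(W=3 | obs) = 79/1890 / 79/420 = 2/9
P(W=4 | obs) = 79/1260 / 79/420 = 1/3
P(W=5 | obs) = 79/1890 / 79/420 = 2/9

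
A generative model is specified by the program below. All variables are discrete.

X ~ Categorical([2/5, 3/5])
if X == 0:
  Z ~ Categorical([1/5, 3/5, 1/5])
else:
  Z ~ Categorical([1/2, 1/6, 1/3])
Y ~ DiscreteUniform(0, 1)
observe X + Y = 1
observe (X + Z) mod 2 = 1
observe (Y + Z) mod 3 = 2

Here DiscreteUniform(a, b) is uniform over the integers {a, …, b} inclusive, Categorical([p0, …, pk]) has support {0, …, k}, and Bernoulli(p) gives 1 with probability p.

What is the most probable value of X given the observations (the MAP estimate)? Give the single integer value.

argmax_v P(X = v | obs) = 0

Enumerate traces; 2 have nonzero weight after conditioning:
  (X=0, Z=1, Y=1) weight 3/25
  (X=1, Z=2, Y=0) weight 1/10
Group by X:
  weight(X=0) = 3/25
  weight(X=1) = 1/10
Total weight = 3/25 + 1/10 = 11/50
P(X=0 | obs) = 3/25 / 11/50 = 6/11
P(X=1 | obs) = 1/10 / 11/50 = 5/11
argmax = 0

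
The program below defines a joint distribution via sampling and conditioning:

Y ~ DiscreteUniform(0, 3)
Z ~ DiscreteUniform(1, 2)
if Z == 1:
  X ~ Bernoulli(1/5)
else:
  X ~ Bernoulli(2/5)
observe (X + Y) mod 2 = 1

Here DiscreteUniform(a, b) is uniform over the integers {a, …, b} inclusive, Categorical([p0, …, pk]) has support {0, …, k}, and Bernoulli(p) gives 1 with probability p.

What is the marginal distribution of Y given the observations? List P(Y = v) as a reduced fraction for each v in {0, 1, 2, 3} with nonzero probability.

P(Y=0) = 3/20, P(Y=1) = 7/20, P(Y=2) = 3/20, P(Y=3) = 7/20

Enumerate traces; 8 have nonzero weight after conditioning:
  (Y=0, Z=1, X=1) weight 1/40
  (Y=0, Z=2, X=1) weight 1/20
  (Y=1, Z=1, X=0) weight 1/10
  (Y=1, Z=2, X=0) weight 3/40
  (Y=2, Z=1, X=1) weight 1/40
  (Y=2, Z=2, X=1) weight 1/20
  (Y=3, Z=1, X=0) weight 1/10
  (Y=3, Z=2, X=0) weight 3/40
Group by Y:
  weight(Y=0) = 3/40
  weight(Y=1) = 7/40
  weight(Y=2) = 3/40
  weight(Y=3) = 7/40
Total weight = 3/40 + 7/40 + 3/40 + 7/40 = 1/2
P(Y=0 | obs) = 3/40 / 1/2 = 3/20
P(Y=1 | obs) = 7/40 / 1/2 = 7/20
P(Y=2 | obs) = 3/40 / 1/2 = 3/20
P(Y=3 | obs) = 7/40 / 1/2 = 7/20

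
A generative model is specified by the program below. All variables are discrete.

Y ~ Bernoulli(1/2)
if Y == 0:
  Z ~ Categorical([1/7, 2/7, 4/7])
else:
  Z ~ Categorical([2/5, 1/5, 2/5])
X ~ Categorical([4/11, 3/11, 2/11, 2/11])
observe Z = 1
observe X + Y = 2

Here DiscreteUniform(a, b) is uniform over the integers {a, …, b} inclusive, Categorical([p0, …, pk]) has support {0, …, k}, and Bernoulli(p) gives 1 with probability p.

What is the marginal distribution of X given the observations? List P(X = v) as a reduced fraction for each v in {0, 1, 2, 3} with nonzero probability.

Enumerate traces; 2 have nonzero weight after conditioning:
  (Y=0, Z=1, X=2) weight 2/77
  (Y=1, Z=1, X=1) weight 3/110
Group by X:
  weight(X=1) = 3/110
  weight(X=2) = 2/77
Total weight = 3/110 + 2/77 = 41/770
P(X=1 | obs) = 3/110 / 41/770 = 21/41
P(X=2 | obs) = 2/77 / 41/770 = 20/41

P(X=1) = 21/41, P(X=2) = 20/41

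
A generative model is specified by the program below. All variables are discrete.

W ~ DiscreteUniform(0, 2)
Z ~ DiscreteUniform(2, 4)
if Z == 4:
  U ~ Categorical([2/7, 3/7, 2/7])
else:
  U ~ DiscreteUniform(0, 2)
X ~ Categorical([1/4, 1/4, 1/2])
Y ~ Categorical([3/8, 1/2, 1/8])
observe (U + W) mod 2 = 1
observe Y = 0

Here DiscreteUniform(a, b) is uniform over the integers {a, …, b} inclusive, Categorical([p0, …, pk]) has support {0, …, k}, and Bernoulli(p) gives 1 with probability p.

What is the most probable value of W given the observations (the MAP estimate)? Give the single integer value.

argmax_v P(W = v | obs) = 1

Enumerate traces; 36 have nonzero weight after conditioning:
  (W=0, Z=2, U=1, X=0, Y=0) weight 1/288
  (W=0, Z=2, U=1, X=1, Y=0) weight 1/288
  (W=0, Z=2, U=1, X=2, Y=0) weight 1/144
  (W=0, Z=3, U=1, X=0, Y=0) weight 1/288
  (W=0, Z=3, U=1, X=1, Y=0) weight 1/288
  (W=0, Z=3, U=1, X=2, Y=0) weight 1/144
  (W=0, Z=4, U=1, X=0, Y=0) weight 1/224
  (W=0, Z=4, U=1, X=1, Y=0) weight 1/224
  (W=1, Z=2, U=0, X=0, Y=0) weight 1/288
  (W=2, Z=2, U=1, X=0, Y=0) weight 1/288
  … 26 more
Group by W:
  weight(W=0) = 23/504
  weight(W=1) = 5/63
  weight(W=2) = 23/504
Total weight = 23/504 + 5/63 + 23/504 = 43/252
P(W=0 | obs) = 23/504 / 43/252 = 23/86
P(W=1 | obs) = 5/63 / 43/252 = 20/43
P(W=2 | obs) = 23/504 / 43/252 = 23/86
argmax = 1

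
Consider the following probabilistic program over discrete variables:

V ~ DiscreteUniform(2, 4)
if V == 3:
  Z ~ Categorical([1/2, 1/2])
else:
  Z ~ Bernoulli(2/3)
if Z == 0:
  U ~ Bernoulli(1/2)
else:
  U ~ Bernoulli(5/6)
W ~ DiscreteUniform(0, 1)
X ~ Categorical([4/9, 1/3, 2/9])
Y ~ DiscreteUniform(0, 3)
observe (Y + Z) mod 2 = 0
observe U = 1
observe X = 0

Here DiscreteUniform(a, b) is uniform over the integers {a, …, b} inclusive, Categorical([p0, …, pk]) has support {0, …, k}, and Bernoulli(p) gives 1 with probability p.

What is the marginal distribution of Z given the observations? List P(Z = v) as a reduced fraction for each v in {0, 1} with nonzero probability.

P(Z=0) = 21/76, P(Z=1) = 55/76

Enumerate traces; 24 have nonzero weight after conditioning:
  (V=2, Z=0, U=1, W=0, X=0, Y=0) weight 1/324
  (V=2, Z=0, U=1, W=0, X=0, Y=2) weight 1/324
  (V=2, Z=0, U=1, W=1, X=0, Y=0) weight 1/324
  (V=2, Z=0, U=1, W=1, X=0, Y=2) weight 1/324
  (V=2, Z=1, U=1, W=0, X=0, Y=1) weight 5/486
  (V=2, Z=1, U=1, W=0, X=0, Y=3) weight 5/486
  (V=2, Z=1, U=1, W=1, X=0, Y=1) weight 5/486
  (V=2, Z=1, U=1, W=1, X=0, Y=3) weight 5/486
  … 16 more
Group by Z:
  weight(Z=0) = 7/162
  weight(Z=1) = 55/486
Total weight = 7/162 + 55/486 = 38/243
P(Z=0 | obs) = 7/162 / 38/243 = 21/76
P(Z=1 | obs) = 55/486 / 38/243 = 55/76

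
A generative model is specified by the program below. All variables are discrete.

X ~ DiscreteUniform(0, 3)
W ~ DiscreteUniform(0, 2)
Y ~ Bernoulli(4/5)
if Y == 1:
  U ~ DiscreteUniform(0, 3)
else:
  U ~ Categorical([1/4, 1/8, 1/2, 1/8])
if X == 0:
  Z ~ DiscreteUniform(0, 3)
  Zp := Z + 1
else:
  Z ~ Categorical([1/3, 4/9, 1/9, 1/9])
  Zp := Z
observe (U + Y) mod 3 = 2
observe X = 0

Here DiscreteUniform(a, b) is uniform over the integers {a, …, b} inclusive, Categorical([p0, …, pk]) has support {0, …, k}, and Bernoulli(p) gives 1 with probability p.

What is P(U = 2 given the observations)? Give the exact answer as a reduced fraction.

P(U = 2 | obs) = 1/3

Enumerate traces; 24 have nonzero weight after conditioning:
  (X=0, W=0, Y=0, U=2, Z=0) weight 1/480
  (X=0, W=0, Y=0, U=2, Z=1) weight 1/480
  (X=0, W=0, Y=0, U=2, Z=2) weight 1/480
  (X=0, W=0, Y=0, U=2, Z=3) weight 1/480
  (X=0, W=0, Y=1, U=1, Z=0) weight 1/240
  (X=0, W=0, Y=1, U=1, Z=1) weight 1/240
  (X=0, W=0, Y=1, U=1, Z=2) weight 1/240
  (X=0, W=0, Y=1, U=1, Z=3) weight 1/240
  … 16 more
Group by U:
  weight(U=1) = 1/20
  weight(U=2) = 1/40
Total weight = 1/20 + 1/40 = 3/40
P(U=1 | obs) = 1/20 / 3/40 = 2/3
P(U=2 | obs) = 1/40 / 3/40 = 1/3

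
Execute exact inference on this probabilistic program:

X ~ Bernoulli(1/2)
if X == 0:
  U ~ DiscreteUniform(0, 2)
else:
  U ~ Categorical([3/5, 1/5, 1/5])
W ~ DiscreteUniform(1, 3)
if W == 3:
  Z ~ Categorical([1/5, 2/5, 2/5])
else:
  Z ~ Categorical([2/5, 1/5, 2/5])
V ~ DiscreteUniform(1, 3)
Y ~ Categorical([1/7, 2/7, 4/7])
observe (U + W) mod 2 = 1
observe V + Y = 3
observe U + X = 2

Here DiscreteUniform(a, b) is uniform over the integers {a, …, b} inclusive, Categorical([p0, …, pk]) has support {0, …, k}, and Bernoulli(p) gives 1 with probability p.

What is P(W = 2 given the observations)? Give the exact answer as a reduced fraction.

P(W = 2 | obs) = 3/13

Enumerate traces; 27 have nonzero weight after conditioning:
  (X=0, U=2, W=1, Z=0, V=1, Y=2) weight 4/945
  (X=0, U=2, W=1, Z=0, V=2, Y=1) weight 2/945
  (X=0, U=2, W=1, Z=0, V=3, Y=0) weight 1/945
  (X=0, U=2, W=1, Z=1, V=1, Y=2) weight 2/945
  (X=0, U=2, W=1, Z=1, V=2, Y=1) weight 1/945
  (X=0, U=2, W=1, Z=1, V=3, Y=0) weight 1/1890
  (X=0, U=2, W=1, Z=2, V=1, Y=2) weight 4/945
  (X=0, U=2, W=1, Z=2, V=2, Y=1) weight 2/945
  (X=0, U=2, W=3, Z=0, V=1, Y=2) weight 2/945
  (X=1, U=1, W=2, Z=0, V=1, Y=2) weight 4/1575
  … 17 more
Group by W:
  weight(W=1) = 1/54
  weight(W=2) = 1/90
  weight(W=3) = 1/54
Total weight = 1/54 + 1/90 + 1/54 = 13/270
P(W=1 | obs) = 1/54 / 13/270 = 5/13
P(W=2 | obs) = 1/90 / 13/270 = 3/13
P(W=3 | obs) = 1/54 / 13/270 = 5/13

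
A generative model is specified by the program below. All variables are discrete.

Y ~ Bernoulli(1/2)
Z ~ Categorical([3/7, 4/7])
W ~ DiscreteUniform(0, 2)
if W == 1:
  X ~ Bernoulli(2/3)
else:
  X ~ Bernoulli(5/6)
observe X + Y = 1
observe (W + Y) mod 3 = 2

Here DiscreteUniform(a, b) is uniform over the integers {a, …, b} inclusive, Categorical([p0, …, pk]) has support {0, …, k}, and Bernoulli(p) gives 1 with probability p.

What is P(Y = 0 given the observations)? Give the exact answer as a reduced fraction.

P(Y = 0 | obs) = 5/7

Enumerate traces; 4 have nonzero weight after conditioning:
  (Y=0, Z=0, W=2, X=1) weight 5/84
  (Y=0, Z=1, W=2, X=1) weight 5/63
  (Y=1, Z=0, W=1, X=0) weight 1/42
  (Y=1, Z=1, W=1, X=0) weight 2/63
Group by Y:
  weight(Y=0) = 5/36
  weight(Y=1) = 1/18
Total weight = 5/36 + 1/18 = 7/36
P(Y=0 | obs) = 5/36 / 7/36 = 5/7
P(Y=1 | obs) = 1/18 / 7/36 = 2/7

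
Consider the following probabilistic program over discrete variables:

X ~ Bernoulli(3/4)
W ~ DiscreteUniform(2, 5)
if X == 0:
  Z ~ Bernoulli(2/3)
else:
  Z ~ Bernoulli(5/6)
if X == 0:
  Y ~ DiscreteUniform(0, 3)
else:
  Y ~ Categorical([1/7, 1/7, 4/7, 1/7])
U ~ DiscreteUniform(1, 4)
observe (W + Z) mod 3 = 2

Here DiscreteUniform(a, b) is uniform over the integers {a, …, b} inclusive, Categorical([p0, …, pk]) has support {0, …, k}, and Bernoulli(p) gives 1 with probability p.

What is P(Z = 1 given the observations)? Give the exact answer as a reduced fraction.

Enumerate traces; 96 have nonzero weight after conditioning:
  (X=0, W=2, Z=0, Y=0, U=1) weight 1/768
  (X=0, W=2, Z=0, Y=0, U=2) weight 1/768
  (X=0, W=2, Z=0, Y=0, U=3) weight 1/768
  (X=0, W=2, Z=0, Y=0, U=4) weight 1/768
  (X=0, W=2, Z=0, Y=1, U=1) weight 1/768
  (X=0, W=2, Z=0, Y=1, U=2) weight 1/768
  (X=0, W=2, Z=0, Y=1, U=3) weight 1/768
  (X=0, W=2, Z=0, Y=1, U=4) weight 1/768
  (X=0, W=4, Z=1, Y=0, U=1) weight 1/384
  … 87 more
Group by Z:
  weight(Z=0) = 5/48
  weight(Z=1) = 19/96
Total weight = 5/48 + 19/96 = 29/96
P(Z=0 | obs) = 5/48 / 29/96 = 10/29
P(Z=1 | obs) = 19/96 / 29/96 = 19/29

P(Z = 1 | obs) = 19/29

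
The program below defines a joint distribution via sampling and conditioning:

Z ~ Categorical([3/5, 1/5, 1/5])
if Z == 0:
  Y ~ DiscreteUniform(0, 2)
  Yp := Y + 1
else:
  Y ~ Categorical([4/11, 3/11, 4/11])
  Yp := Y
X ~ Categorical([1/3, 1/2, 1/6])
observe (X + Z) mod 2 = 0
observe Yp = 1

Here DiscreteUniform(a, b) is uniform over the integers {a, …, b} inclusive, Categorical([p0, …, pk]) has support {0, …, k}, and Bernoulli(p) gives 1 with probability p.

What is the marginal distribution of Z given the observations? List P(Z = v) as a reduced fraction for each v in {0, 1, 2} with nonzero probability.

Enumerate traces; 5 have nonzero weight after conditioning:
  (Z=0, Y=0, X=0) weight 1/15
  (Z=0, Y=0, X=2) weight 1/30
  (Z=1, Y=1, X=1) weight 3/110
  (Z=2, Y=1, X=0) weight 1/55
  (Z=2, Y=1, X=2) weight 1/110
Group by Z:
  weight(Z=0) = 1/10
  weight(Z=1) = 3/110
  weight(Z=2) = 3/110
Total weight = 1/10 + 3/110 + 3/110 = 17/110
P(Z=0 | obs) = 1/10 / 17/110 = 11/17
P(Z=1 | obs) = 3/110 / 17/110 = 3/17
P(Z=2 | obs) = 3/110 / 17/110 = 3/17

P(Z=0) = 11/17, P(Z=1) = 3/17, P(Z=2) = 3/17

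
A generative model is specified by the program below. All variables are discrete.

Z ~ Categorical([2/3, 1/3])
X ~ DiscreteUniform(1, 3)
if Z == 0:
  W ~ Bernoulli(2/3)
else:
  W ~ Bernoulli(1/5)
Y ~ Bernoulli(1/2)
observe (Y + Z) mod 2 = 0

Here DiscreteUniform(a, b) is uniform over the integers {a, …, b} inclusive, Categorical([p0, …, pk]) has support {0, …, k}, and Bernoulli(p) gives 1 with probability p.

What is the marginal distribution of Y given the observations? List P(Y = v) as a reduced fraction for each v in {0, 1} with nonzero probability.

Enumerate traces; 12 have nonzero weight after conditioning:
  (Z=0, X=1, W=0, Y=0) weight 1/27
  (Z=0, X=1, W=1, Y=0) weight 2/27
  (Z=0, X=2, W=0, Y=0) weight 1/27
  (Z=0, X=2, W=1, Y=0) weight 2/27
  (Z=0, X=3, W=0, Y=0) weight 1/27
  (Z=0, X=3, W=1, Y=0) weight 2/27
  (Z=1, X=1, W=0, Y=1) weight 2/45
  (Z=1, X=1, W=1, Y=1) weight 1/90
  … 4 more
Group by Y:
  weight(Y=0) = 1/3
  weight(Y=1) = 1/6
Total weight = 1/3 + 1/6 = 1/2
P(Y=0 | obs) = 1/3 / 1/2 = 2/3
P(Y=1 | obs) = 1/6 / 1/2 = 1/3

P(Y=0) = 2/3, P(Y=1) = 1/3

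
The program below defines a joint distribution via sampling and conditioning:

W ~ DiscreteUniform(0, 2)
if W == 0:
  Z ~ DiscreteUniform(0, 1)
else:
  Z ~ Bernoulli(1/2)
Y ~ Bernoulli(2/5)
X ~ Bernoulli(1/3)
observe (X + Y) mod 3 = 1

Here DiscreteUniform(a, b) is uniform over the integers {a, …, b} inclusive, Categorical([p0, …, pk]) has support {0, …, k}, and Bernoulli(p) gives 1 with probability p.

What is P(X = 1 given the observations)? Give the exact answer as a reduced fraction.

P(X = 1 | obs) = 3/7

Enumerate traces; 12 have nonzero weight after conditioning:
  (W=0, Z=0, Y=0, X=1) weight 1/30
  (W=0, Z=0, Y=1, X=0) weight 2/45
  (W=0, Z=1, Y=0, X=1) weight 1/30
  (W=0, Z=1, Y=1, X=0) weight 2/45
  (W=1, Z=0, Y=0, X=1) weight 1/30
  (W=1, Z=0, Y=1, X=0) weight 2/45
  (W=1, Z=1, Y=0, X=1) weight 1/30
  (W=1, Z=1, Y=1, X=0) weight 2/45
  … 4 more
Group by X:
  weight(X=0) = 4/15
  weight(X=1) = 1/5
Total weight = 4/15 + 1/5 = 7/15
P(X=0 | obs) = 4/15 / 7/15 = 4/7
P(X=1 | obs) = 1/5 / 7/15 = 3/7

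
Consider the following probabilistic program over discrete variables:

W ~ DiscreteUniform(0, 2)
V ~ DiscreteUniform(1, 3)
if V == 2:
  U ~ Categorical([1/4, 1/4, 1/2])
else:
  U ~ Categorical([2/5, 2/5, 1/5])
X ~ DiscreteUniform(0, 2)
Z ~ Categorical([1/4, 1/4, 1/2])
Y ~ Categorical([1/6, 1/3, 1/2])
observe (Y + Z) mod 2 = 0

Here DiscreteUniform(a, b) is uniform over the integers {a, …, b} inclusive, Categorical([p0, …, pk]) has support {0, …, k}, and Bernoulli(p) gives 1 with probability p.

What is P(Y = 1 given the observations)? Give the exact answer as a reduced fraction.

Enumerate traces; 405 have nonzero weight after conditioning:
  (W=0, V=1, U=0, X=0, Z=0, Y=0) weight 1/1620
  (W=0, V=1, U=0, X=0, Z=0, Y=2) weight 1/540
  (W=0, V=1, U=0, X=0, Z=1, Y=1) weight 1/810
  (W=0, V=1, U=0, X=0, Z=2, Y=0) weight 1/810
  (W=0, V=1, U=0, X=0, Z=2, Y=2) weight 1/270
  (W=0, V=1, U=0, X=1, Z=0, Y=0) weight 1/1620
  (W=0, V=1, U=0, X=1, Z=0, Y=2) weight 1/540
  (W=0, V=1, U=0, X=1, Z=1, Y=1) weight 1/810
  … 397 more
Group by Y:
  weight(Y=0) = 1/8
  weight(Y=1) = 1/12
  weight(Y=2) = 3/8
Total weight = 1/8 + 1/12 + 3/8 = 7/12
P(Y=0 | obs) = 1/8 / 7/12 = 3/14
P(Y=1 | obs) = 1/12 / 7/12 = 1/7
P(Y=2 | obs) = 3/8 / 7/12 = 9/14

P(Y = 1 | obs) = 1/7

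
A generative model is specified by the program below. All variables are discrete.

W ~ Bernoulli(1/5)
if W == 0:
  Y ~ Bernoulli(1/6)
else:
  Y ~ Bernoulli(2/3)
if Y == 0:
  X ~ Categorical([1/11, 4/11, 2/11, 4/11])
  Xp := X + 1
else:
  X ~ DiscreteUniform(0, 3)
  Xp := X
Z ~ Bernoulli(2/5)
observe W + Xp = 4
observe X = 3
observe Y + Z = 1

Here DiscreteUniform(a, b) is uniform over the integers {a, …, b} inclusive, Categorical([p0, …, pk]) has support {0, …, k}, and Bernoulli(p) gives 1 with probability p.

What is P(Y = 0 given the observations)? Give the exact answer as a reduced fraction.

P(Y = 0 | obs) = 160/193

Enumerate traces; 2 have nonzero weight after conditioning:
  (W=0, Y=0, X=3, Z=1) weight 16/165
  (W=1, Y=1, X=3, Z=0) weight 1/50
Group by Y:
  weight(Y=0) = 16/165
  weight(Y=1) = 1/50
Total weight = 16/165 + 1/50 = 193/1650
P(Y=0 | obs) = 16/165 / 193/1650 = 160/193
P(Y=1 | obs) = 1/50 / 193/1650 = 33/193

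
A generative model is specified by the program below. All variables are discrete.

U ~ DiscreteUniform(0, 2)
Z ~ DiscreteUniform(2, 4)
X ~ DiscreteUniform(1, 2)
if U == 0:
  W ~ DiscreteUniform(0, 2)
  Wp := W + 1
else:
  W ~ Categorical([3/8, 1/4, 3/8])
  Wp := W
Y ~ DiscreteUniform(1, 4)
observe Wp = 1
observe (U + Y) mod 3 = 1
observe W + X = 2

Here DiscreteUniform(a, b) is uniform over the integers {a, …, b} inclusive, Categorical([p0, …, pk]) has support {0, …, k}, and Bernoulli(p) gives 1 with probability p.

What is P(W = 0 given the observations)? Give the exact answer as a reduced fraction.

P(W = 0 | obs) = 4/7

Enumerate traces; 12 have nonzero weight after conditioning:
  (U=0, Z=2, X=2, W=0, Y=1) weight 1/216
  (U=0, Z=2, X=2, W=0, Y=4) weight 1/216
  (U=0, Z=3, X=2, W=0, Y=1) weight 1/216
  (U=0, Z=3, X=2, W=0, Y=4) weight 1/216
  (U=0, Z=4, X=2, W=0, Y=1) weight 1/216
  (U=0, Z=4, X=2, W=0, Y=4) weight 1/216
  (U=1, Z=2, X=1, W=1, Y=3) weight 1/288
  (U=1, Z=3, X=1, W=1, Y=3) weight 1/288
  … 4 more
Group by W:
  weight(W=0) = 1/36
  weight(W=1) = 1/48
Total weight = 1/36 + 1/48 = 7/144
P(W=0 | obs) = 1/36 / 7/144 = 4/7
P(W=1 | obs) = 1/48 / 7/144 = 3/7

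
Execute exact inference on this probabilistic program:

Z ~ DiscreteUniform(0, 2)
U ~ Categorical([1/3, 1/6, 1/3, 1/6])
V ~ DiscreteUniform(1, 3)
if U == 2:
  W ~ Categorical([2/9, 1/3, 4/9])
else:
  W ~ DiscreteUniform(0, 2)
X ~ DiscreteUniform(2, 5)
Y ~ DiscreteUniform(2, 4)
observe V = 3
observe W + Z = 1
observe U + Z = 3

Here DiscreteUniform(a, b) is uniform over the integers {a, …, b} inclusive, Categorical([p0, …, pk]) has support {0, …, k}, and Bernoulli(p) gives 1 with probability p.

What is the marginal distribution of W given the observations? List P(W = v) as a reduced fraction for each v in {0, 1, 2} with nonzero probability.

Enumerate traces; 24 have nonzero weight after conditioning:
  (Z=0, U=3, V=3, W=1, X=2, Y=2) weight 1/1944
  (Z=0, U=3, V=3, W=1, X=2, Y=3) weight 1/1944
  (Z=0, U=3, V=3, W=1, X=2, Y=4) weight 1/1944
  (Z=0, U=3, V=3, W=1, X=3, Y=2) weight 1/1944
  (Z=0, U=3, V=3, W=1, X=3, Y=3) weight 1/1944
  (Z=0, U=3, V=3, W=1, X=3, Y=4) weight 1/1944
  (Z=0, U=3, V=3, W=1, X=4, Y=2) weight 1/1944
  (Z=0, U=3, V=3, W=1, X=4, Y=3) weight 1/1944
  (Z=1, U=2, V=3, W=0, X=2, Y=2) weight 1/1458
  … 15 more
Group by W:
  weight(W=0) = 2/243
  weight(W=1) = 1/162
Total weight = 2/243 + 1/162 = 7/486
P(W=0 | obs) = 2/243 / 7/486 = 4/7
P(W=1 | obs) = 1/162 / 7/486 = 3/7

P(W=0) = 4/7, P(W=1) = 3/7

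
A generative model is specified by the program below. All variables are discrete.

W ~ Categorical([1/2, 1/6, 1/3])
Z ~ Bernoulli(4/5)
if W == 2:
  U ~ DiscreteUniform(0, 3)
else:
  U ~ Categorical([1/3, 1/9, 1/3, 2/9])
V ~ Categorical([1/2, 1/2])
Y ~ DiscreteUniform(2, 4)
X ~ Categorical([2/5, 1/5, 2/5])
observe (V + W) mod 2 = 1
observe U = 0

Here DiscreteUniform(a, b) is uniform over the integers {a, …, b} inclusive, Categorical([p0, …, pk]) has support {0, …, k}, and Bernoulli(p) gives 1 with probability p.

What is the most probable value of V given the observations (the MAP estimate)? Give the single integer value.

Enumerate traces; 54 have nonzero weight after conditioning:
  (W=0, Z=0, U=0, V=1, Y=2, X=0) weight 1/450
  (W=0, Z=0, U=0, V=1, Y=2, X=1) weight 1/900
  (W=0, Z=0, U=0, V=1, Y=2, X=2) weight 1/450
  (W=0, Z=0, U=0, V=1, Y=3, X=0) weight 1/450
  (W=0, Z=0, U=0, V=1, Y=3, X=1) weight 1/900
  (W=0, Z=0, U=0, V=1, Y=3, X=2) weight 1/450
  (W=0, Z=0, U=0, V=1, Y=4, X=0) weight 1/450
  (W=0, Z=0, U=0, V=1, Y=4, X=1) weight 1/900
  (W=1, Z=0, U=0, V=0, Y=2, X=0) weight 1/1350
  … 45 more
Group by V:
  weight(V=0) = 1/36
  weight(V=1) = 1/8
Total weight = 1/36 + 1/8 = 11/72
P(V=0 | obs) = 1/36 / 11/72 = 2/11
P(V=1 | obs) = 1/8 / 11/72 = 9/11
argmax = 1

argmax_v P(V = v | obs) = 1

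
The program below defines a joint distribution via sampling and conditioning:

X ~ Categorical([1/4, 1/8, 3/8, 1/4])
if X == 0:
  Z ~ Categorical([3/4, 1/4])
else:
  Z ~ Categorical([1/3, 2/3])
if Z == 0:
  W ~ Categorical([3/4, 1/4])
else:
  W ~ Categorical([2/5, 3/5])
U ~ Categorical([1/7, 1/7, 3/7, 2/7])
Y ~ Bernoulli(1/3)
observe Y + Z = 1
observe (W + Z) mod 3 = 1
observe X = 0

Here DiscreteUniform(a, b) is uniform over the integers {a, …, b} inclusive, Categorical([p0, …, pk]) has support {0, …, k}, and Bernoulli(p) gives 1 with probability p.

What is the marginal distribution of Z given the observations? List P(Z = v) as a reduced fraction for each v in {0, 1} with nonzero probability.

Enumerate traces; 8 have nonzero weight after conditioning:
  (X=0, Z=0, W=1, U=0, Y=1) weight 1/448
  (X=0, Z=0, W=1, U=1, Y=1) weight 1/448
  (X=0, Z=0, W=1, U=2, Y=1) weight 3/448
  (X=0, Z=0, W=1, U=3, Y=1) weight 1/224
  (X=0, Z=1, W=0, U=0, Y=0) weight 1/420
  (X=0, Z=1, W=0, U=1, Y=0) weight 1/420
  (X=0, Z=1, W=0, U=2, Y=0) weight 1/140
  (X=0, Z=1, W=0, U=3, Y=0) weight 1/210
Group by Z:
  weight(Z=0) = 1/64
  weight(Z=1) = 1/60
Total weight = 1/64 + 1/60 = 31/960
P(Z=0 | obs) = 1/64 / 31/960 = 15/31
P(Z=1 | obs) = 1/60 / 31/960 = 16/31

P(Z=0) = 15/31, P(Z=1) = 16/31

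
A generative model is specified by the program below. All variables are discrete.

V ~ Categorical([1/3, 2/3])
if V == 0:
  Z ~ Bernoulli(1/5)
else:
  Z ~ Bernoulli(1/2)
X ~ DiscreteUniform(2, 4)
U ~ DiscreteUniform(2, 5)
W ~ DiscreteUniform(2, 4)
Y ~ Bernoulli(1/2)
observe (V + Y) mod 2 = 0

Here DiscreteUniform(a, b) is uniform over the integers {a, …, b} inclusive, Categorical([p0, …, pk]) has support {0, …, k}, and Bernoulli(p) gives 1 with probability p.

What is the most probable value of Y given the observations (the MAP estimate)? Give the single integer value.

Enumerate traces; 144 have nonzero weight after conditioning:
  (V=0, Z=0, X=2, U=2, W=2, Y=0) weight 1/270
  (V=0, Z=0, X=2, U=2, W=3, Y=0) weight 1/270
  (V=0, Z=0, X=2, U=2, W=4, Y=0) weight 1/270
  (V=0, Z=0, X=2, U=3, W=2, Y=0) weight 1/270
  (V=0, Z=0, X=2, U=3, W=3, Y=0) weight 1/270
  (V=0, Z=0, X=2, U=3, W=4, Y=0) weight 1/270
  (V=0, Z=0, X=2, U=4, W=2, Y=0) weight 1/270
  (V=0, Z=0, X=2, U=4, W=3, Y=0) weight 1/270
  (V=1, Z=0, X=2, U=2, W=2, Y=1) weight 1/216
  … 135 more
Group by Y:
  weight(Y=0) = 1/6
  weight(Y=1) = 1/3
Total weight = 1/6 + 1/3 = 1/2
P(Y=0 | obs) = 1/6 / 1/2 = 1/3
P(Y=1 | obs) = 1/3 / 1/2 = 2/3
argmax = 1

argmax_v P(Y = v | obs) = 1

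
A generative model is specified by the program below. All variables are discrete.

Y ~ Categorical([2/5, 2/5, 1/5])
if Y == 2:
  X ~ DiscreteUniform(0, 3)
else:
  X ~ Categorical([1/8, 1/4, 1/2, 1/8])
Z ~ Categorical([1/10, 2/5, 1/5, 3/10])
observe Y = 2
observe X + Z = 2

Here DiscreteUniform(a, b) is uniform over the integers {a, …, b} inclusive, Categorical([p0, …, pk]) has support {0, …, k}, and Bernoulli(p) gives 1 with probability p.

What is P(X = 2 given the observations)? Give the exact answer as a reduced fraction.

Enumerate traces; 3 have nonzero weight after conditioning:
  (Y=2, X=0, Z=2) weight 1/100
  (Y=2, X=1, Z=1) weight 1/50
  (Y=2, X=2, Z=0) weight 1/200
Group by X:
  weight(X=0) = 1/100
  weight(X=1) = 1/50
  weight(X=2) = 1/200
Total weight = 1/100 + 1/50 + 1/200 = 7/200
P(X=0 | obs) = 1/100 / 7/200 = 2/7
P(X=1 | obs) = 1/50 / 7/200 = 4/7
P(X=2 | obs) = 1/200 / 7/200 = 1/7

P(X = 2 | obs) = 1/7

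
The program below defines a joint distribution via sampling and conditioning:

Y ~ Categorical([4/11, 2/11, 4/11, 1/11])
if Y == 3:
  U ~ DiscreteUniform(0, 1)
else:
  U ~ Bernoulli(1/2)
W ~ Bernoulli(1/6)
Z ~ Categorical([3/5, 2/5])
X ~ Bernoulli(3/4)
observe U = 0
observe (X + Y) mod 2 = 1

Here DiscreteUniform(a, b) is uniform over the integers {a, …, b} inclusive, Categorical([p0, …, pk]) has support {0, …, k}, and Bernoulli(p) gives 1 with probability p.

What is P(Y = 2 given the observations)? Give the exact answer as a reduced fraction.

P(Y = 2 | obs) = 4/9

Enumerate traces; 16 have nonzero weight after conditioning:
  (Y=0, U=0, W=0, Z=0, X=1) weight 3/44
  (Y=0, U=0, W=0, Z=1, X=1) weight 1/22
  (Y=0, U=0, W=1, Z=0, X=1) weight 3/220
  (Y=0, U=0, W=1, Z=1, X=1) weight 1/110
  (Y=1, U=0, W=0, Z=0, X=0) weight 1/88
  (Y=1, U=0, W=0, Z=1, X=0) weight 1/132
  (Y=1, U=0, W=1, Z=0, X=0) weight 1/440
  (Y=1, U=0, W=1, Z=1, X=0) weight 1/660
  (Y=2, U=0, W=0, Z=0, X=1) weight 3/44
  (Y=3, U=0, W=0, Z=0, X=0) weight 1/176
  … 6 more
Group by Y:
  weight(Y=0) = 3/22
  weight(Y=1) = 1/44
  weight(Y=2) = 3/22
  weight(Y=3) = 1/88
Total weight = 3/22 + 1/44 + 3/22 + 1/88 = 27/88
P(Y=0 | obs) = 3/22 / 27/88 = 4/9
P(Y=1 | obs) = 1/44 / 27/88 = 2/27
P(Y=2 | obs) = 3/22 / 27/88 = 4/9
P(Y=3 | obs) = 1/88 / 27/88 = 1/27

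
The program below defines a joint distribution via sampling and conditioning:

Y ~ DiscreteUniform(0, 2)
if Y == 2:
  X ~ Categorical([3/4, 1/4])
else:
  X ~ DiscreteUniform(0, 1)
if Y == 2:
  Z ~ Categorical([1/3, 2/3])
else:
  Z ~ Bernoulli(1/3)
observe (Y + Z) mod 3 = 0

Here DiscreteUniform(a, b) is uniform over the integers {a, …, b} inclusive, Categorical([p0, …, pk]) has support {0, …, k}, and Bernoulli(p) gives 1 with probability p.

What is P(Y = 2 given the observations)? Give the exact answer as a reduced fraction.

P(Y = 2 | obs) = 1/2

Enumerate traces; 4 have nonzero weight after conditioning:
  (Y=0, X=0, Z=0) weight 1/9
  (Y=0, X=1, Z=0) weight 1/9
  (Y=2, X=0, Z=1) weight 1/6
  (Y=2, X=1, Z=1) weight 1/18
Group by Y:
  weight(Y=0) = 2/9
  weight(Y=2) = 2/9
Total weight = 2/9 + 2/9 = 4/9
P(Y=0 | obs) = 2/9 / 4/9 = 1/2
P(Y=2 | obs) = 2/9 / 4/9 = 1/2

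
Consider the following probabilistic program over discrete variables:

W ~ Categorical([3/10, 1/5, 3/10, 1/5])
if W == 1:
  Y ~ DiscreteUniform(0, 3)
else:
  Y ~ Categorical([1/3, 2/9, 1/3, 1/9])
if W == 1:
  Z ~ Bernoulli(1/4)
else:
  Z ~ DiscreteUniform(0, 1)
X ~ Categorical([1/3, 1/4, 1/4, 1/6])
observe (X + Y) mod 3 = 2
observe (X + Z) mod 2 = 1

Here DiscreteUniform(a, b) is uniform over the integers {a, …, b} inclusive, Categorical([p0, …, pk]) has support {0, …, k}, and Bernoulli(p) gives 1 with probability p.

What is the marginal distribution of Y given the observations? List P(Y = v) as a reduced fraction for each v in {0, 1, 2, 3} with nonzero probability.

Enumerate traces; 20 have nonzero weight after conditioning:
  (W=0, Y=0, Z=1, X=2) weight 1/80
  (W=0, Y=1, Z=0, X=1) weight 1/120
  (W=0, Y=2, Z=0, X=3) weight 1/120
  (W=0, Y=2, Z=1, X=0) weight 1/60
  (W=0, Y=3, Z=1, X=2) weight 1/240
  (W=1, Y=0, Z=1, X=2) weight 1/320
  (W=1, Y=1, Z=0, X=1) weight 3/320
  (W=1, Y=2, Z=0, X=3) weight 1/160
  … 12 more
Group by Y:
  weight(Y=0) = 7/192
  weight(Y=1) = 91/2880
  weight(Y=2) = 37/480
  weight(Y=3) = 41/2880
Total weight = 7/192 + 91/2880 + 37/480 + 41/2880 = 51/320
P(Y=0 | obs) = 7/192 / 51/320 = 35/153
P(Y=1 | obs) = 91/2880 / 51/320 = 91/459
P(Y=2 | obs) = 37/480 / 51/320 = 74/153
P(Y=3 | obs) = 41/2880 / 51/320 = 41/459

P(Y=0) = 35/153, P(Y=1) = 91/459, P(Y=2) = 74/153, P(Y=3) = 41/459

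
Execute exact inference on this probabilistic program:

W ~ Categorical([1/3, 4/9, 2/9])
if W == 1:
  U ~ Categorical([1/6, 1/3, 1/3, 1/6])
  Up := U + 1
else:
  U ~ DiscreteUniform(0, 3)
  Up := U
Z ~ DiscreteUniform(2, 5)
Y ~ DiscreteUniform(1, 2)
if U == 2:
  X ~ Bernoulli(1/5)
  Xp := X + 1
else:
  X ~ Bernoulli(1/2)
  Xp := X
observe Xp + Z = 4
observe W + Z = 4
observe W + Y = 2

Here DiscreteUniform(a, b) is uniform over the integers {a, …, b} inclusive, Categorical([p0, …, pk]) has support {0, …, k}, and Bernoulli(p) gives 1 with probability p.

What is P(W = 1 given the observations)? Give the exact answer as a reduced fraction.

P(W = 1 | obs) = 32/47

Enumerate traces; 7 have nonzero weight after conditioning:
  (W=0, U=0, Z=4, Y=2, X=0) weight 1/192
  (W=0, U=1, Z=4, Y=2, X=0) weight 1/192
  (W=0, U=3, Z=4, Y=2, X=0) weight 1/192
  (W=1, U=0, Z=3, Y=1, X=1) weight 1/216
  (W=1, U=1, Z=3, Y=1, X=1) weight 1/108
  (W=1, U=2, Z=3, Y=1, X=0) weight 2/135
  (W=1, U=3, Z=3, Y=1, X=1) weight 1/216
Group by W:
  weight(W=0) = 1/64
  weight(W=1) = 1/30
Total weight = 1/64 + 1/30 = 47/960
P(W=0 | obs) = 1/64 / 47/960 = 15/47
P(W=1 | obs) = 1/30 / 47/960 = 32/47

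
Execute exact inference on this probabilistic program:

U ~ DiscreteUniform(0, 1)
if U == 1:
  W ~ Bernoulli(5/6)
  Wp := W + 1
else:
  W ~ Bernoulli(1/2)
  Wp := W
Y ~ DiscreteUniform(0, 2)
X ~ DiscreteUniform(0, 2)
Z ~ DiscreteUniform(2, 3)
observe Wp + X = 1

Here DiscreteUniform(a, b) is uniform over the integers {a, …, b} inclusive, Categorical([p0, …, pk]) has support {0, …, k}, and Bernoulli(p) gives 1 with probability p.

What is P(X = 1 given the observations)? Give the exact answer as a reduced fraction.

P(X = 1 | obs) = 3/7

Enumerate traces; 18 have nonzero weight after conditioning:
  (U=0, W=0, Y=0, X=1, Z=2) weight 1/72
  (U=0, W=0, Y=0, X=1, Z=3) weight 1/72
  (U=0, W=0, Y=1, X=1, Z=2) weight 1/72
  (U=0, W=0, Y=1, X=1, Z=3) weight 1/72
  (U=0, W=0, Y=2, X=1, Z=2) weight 1/72
  (U=0, W=0, Y=2, X=1, Z=3) weight 1/72
  (U=0, W=1, Y=0, X=0, Z=2) weight 1/72
  (U=0, W=1, Y=0, X=0, Z=3) weight 1/72
  … 10 more
Group by X:
  weight(X=0) = 1/9
  weight(X=1) = 1/12
Total weight = 1/9 + 1/12 = 7/36
P(X=0 | obs) = 1/9 / 7/36 = 4/7
P(X=1 | obs) = 1/12 / 7/36 = 3/7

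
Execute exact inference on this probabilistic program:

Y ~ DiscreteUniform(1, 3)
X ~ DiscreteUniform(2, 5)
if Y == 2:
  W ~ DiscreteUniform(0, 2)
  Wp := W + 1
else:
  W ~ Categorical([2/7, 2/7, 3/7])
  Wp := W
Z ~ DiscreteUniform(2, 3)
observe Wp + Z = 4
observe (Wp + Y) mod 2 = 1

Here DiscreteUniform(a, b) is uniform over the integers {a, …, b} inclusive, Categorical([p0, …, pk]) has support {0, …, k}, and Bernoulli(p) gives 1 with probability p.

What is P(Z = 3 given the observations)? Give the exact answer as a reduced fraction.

Enumerate traces; 12 have nonzero weight after conditioning:
  (Y=1, X=2, W=2, Z=2) weight 1/56
  (Y=1, X=3, W=2, Z=2) weight 1/56
  (Y=1, X=4, W=2, Z=2) weight 1/56
  (Y=1, X=5, W=2, Z=2) weight 1/56
  (Y=2, X=2, W=0, Z=3) weight 1/72
  (Y=2, X=3, W=0, Z=3) weight 1/72
  (Y=2, X=4, W=0, Z=3) weight 1/72
  (Y=2, X=5, W=0, Z=3) weight 1/72
  … 4 more
Group by Z:
  weight(Z=2) = 1/7
  weight(Z=3) = 1/18
Total weight = 1/7 + 1/18 = 25/126
P(Z=2 | obs) = 1/7 / 25/126 = 18/25
P(Z=3 | obs) = 1/18 / 25/126 = 7/25

P(Z = 3 | obs) = 7/25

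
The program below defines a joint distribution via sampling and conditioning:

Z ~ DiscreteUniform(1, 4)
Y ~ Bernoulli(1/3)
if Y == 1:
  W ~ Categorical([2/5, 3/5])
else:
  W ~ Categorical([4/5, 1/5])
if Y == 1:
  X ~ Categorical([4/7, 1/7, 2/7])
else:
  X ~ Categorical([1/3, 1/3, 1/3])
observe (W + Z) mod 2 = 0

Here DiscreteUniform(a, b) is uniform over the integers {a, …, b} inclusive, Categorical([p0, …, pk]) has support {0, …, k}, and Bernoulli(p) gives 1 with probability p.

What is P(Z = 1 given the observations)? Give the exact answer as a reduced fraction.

Enumerate traces; 24 have nonzero weight after conditioning:
  (Z=1, Y=0, W=1, X=0) weight 1/90
  (Z=1, Y=0, W=1, X=1) weight 1/90
  (Z=1, Y=0, W=1, X=2) weight 1/90
  (Z=1, Y=1, W=1, X=0) weight 1/35
  (Z=1, Y=1, W=1, X=1) weight 1/140
  (Z=1, Y=1, W=1, X=2) weight 1/70
  (Z=2, Y=0, W=0, X=0) weight 2/45
  (Z=2, Y=0, W=0, X=1) weight 2/45
  (Z=3, Y=0, W=1, X=0) weight 1/90
  (Z=4, Y=0, W=0, X=0) weight 2/45
  … 14 more
Group by Z:
  weight(Z=1) = 1/12
  weight(Z=2) = 1/6
  weight(Z=3) = 1/12
  weight(Z=4) = 1/6
Total weight = 1/12 + 1/6 + 1/12 + 1/6 = 1/2
P(Z=1 | obs) = 1/12 / 1/2 = 1/6
P(Z=2 | obs) = 1/6 / 1/2 = 1/3
P(Z=3 | obs) = 1/12 / 1/2 = 1/6
P(Z=4 | obs) = 1/6 / 1/2 = 1/3

P(Z = 1 | obs) = 1/6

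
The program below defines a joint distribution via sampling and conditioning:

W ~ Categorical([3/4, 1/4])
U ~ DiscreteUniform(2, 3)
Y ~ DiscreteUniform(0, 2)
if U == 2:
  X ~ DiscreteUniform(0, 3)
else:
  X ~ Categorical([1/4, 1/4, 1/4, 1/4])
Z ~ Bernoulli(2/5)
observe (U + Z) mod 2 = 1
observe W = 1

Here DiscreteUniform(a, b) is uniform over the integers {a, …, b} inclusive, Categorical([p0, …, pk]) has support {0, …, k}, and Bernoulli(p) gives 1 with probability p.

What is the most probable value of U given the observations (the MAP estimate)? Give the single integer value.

argmax_v P(U = v | obs) = 3

Enumerate traces; 24 have nonzero weight after conditioning:
  (W=1, U=2, Y=0, X=0, Z=1) weight 1/240
  (W=1, U=2, Y=0, X=1, Z=1) weight 1/240
  (W=1, U=2, Y=0, X=2, Z=1) weight 1/240
  (W=1, U=2, Y=0, X=3, Z=1) weight 1/240
  (W=1, U=2, Y=1, X=0, Z=1) weight 1/240
  (W=1, U=2, Y=1, X=1, Z=1) weight 1/240
  (W=1, U=2, Y=1, X=2, Z=1) weight 1/240
  (W=1, U=2, Y=1, X=3, Z=1) weight 1/240
  (W=1, U=3, Y=0, X=0, Z=0) weight 1/160
  … 15 more
Group by U:
  weight(U=2) = 1/20
  weight(U=3) = 3/40
Total weight = 1/20 + 3/40 = 1/8
P(U=2 | obs) = 1/20 / 1/8 = 2/5
P(U=3 | obs) = 3/40 / 1/8 = 3/5
argmax = 3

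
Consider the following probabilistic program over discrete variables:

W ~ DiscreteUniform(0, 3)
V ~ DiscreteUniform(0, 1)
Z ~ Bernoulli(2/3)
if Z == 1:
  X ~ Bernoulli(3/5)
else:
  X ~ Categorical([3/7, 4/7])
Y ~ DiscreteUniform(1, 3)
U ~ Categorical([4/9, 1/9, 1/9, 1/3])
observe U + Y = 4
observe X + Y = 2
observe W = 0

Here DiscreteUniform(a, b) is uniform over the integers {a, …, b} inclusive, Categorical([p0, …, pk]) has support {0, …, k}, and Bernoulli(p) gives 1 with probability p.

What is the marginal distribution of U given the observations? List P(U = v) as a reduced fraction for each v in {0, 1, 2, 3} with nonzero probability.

P(U=2) = 43/229, P(U=3) = 186/229

Enumerate traces; 8 have nonzero weight after conditioning:
  (W=0, V=0, Z=0, X=0, Y=2, U=2) weight 1/1512
  (W=0, V=0, Z=0, X=1, Y=1, U=3) weight 1/378
  (W=0, V=0, Z=1, X=0, Y=2, U=2) weight 1/810
  (W=0, V=0, Z=1, X=1, Y=1, U=3) weight 1/180
  (W=0, V=1, Z=0, X=0, Y=2, U=2) weight 1/1512
  (W=0, V=1, Z=0, X=1, Y=1, U=3) weight 1/378
  (W=0, V=1, Z=1, X=0, Y=2, U=2) weight 1/810
  (W=0, V=1, Z=1, X=1, Y=1, U=3) weight 1/180
Group by U:
  weight(U=2) = 43/11340
  weight(U=3) = 31/1890
Total weight = 43/11340 + 31/1890 = 229/11340
P(U=2 | obs) = 43/11340 / 229/11340 = 43/229
P(U=3 | obs) = 31/1890 / 229/11340 = 186/229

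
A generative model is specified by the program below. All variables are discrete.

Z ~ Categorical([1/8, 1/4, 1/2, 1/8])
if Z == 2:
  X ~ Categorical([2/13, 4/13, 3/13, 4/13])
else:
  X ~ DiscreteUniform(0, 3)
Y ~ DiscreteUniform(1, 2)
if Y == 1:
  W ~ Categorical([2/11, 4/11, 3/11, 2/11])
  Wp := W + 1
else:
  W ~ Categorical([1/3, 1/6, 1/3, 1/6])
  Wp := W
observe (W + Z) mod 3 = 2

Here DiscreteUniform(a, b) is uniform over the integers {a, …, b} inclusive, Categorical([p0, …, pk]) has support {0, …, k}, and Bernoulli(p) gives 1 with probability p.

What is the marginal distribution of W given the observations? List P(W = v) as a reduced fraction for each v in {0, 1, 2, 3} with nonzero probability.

Enumerate traces; 40 have nonzero weight after conditioning:
  (Z=0, X=0, Y=1, W=2) weight 3/704
  (Z=0, X=0, Y=2, W=2) weight 1/192
  (Z=0, X=1, Y=1, W=2) weight 3/704
  (Z=0, X=1, Y=2, W=2) weight 1/192
  (Z=0, X=2, Y=1, W=2) weight 3/704
  (Z=0, X=2, Y=2, W=2) weight 1/192
  (Z=0, X=3, Y=1, W=2) weight 3/704
  (Z=0, X=3, Y=2, W=2) weight 1/192
  (Z=1, X=0, Y=1, W=1) weight 1/88
  (Z=2, X=0, Y=1, W=0) weight 1/143
  … 30 more
Group by W:
  weight(W=0) = 17/132
  weight(W=1) = 35/528
  weight(W=2) = 5/66
  weight(W=3) = 23/264
Total weight = 17/132 + 35/528 + 5/66 + 23/264 = 63/176
P(W=0 | obs) = 17/132 / 63/176 = 68/189
P(W=1 | obs) = 35/528 / 63/176 = 5/27
P(W=2 | obs) = 5/66 / 63/176 = 40/189
P(W=3 | obs) = 23/264 / 63/176 = 46/189

P(W=0) = 68/189, P(W=1) = 5/27, P(W=2) = 40/189, P(W=3) = 46/189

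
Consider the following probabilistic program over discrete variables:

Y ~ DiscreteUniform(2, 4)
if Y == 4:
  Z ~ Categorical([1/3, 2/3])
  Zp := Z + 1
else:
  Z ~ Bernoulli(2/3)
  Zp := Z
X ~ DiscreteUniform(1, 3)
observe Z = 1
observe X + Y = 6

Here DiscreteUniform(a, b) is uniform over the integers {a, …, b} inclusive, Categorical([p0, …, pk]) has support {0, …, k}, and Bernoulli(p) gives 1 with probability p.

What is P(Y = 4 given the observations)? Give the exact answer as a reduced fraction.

P(Y = 4 | obs) = 1/2

Enumerate traces; 2 have nonzero weight after conditioning:
  (Y=3, Z=1, X=3) weight 2/27
  (Y=4, Z=1, X=2) weight 2/27
Group by Y:
  weight(Y=3) = 2/27
  weight(Y=4) = 2/27
Total weight = 2/27 + 2/27 = 4/27
P(Y=3 | obs) = 2/27 / 4/27 = 1/2
P(Y=4 | obs) = 2/27 / 4/27 = 1/2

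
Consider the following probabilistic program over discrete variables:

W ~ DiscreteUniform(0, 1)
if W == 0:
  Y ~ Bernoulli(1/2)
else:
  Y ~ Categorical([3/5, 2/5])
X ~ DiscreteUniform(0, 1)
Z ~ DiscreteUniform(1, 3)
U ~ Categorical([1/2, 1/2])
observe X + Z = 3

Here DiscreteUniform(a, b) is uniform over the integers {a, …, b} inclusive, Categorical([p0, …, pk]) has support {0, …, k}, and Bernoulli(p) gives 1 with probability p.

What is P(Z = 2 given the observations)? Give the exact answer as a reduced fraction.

P(Z = 2 | obs) = 1/2

Enumerate traces; 16 have nonzero weight after conditioning:
  (W=0, Y=0, X=0, Z=3, U=0) weight 1/48
  (W=0, Y=0, X=0, Z=3, U=1) weight 1/48
  (W=0, Y=0, X=1, Z=2, U=0) weight 1/48
  (W=0, Y=0, X=1, Z=2, U=1) weight 1/48
  (W=0, Y=1, X=0, Z=3, U=0) weight 1/48
  (W=0, Y=1, X=0, Z=3, U=1) weight 1/48
  (W=0, Y=1, X=1, Z=2, U=0) weight 1/48
  (W=0, Y=1, X=1, Z=2, U=1) weight 1/48
  … 8 more
Group by Z:
  weight(Z=2) = 1/6
  weight(Z=3) = 1/6
Total weight = 1/6 + 1/6 = 1/3
P(Z=2 | obs) = 1/6 / 1/3 = 1/2
P(Z=3 | obs) = 1/6 / 1/3 = 1/2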